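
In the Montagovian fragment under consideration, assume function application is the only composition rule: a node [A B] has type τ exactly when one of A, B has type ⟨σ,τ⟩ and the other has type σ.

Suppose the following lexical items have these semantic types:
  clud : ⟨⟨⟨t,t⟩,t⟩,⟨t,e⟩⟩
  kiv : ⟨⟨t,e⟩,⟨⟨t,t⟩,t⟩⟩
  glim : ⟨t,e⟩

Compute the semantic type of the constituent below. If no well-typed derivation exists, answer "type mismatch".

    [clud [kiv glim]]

⟨t,e⟩

[kiv glim]: ⟨⟨t,e⟩,⟨⟨t,t⟩,t⟩⟩ applied to ⟨t,e⟩ yields ⟨⟨t,t⟩,t⟩.
[clud [kiv glim]]: ⟨⟨⟨t,t⟩,t⟩,⟨t,e⟩⟩ applied to ⟨⟨t,t⟩,t⟩ yields ⟨t,e⟩.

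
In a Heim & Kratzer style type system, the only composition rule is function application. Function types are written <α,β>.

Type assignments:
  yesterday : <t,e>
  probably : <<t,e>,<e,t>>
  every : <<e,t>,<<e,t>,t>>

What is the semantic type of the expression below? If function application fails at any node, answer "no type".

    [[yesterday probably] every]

[yesterday probably] — probably of type <<t,e>,<e,t>> combines with yesterday of type <t,e>: type <e,t>.
[[yesterday probably] every] — every of type <<e,t>,<<e,t>,t>> combines with [yesterday probably] of type <e,t>: type <<e,t>,t>.

<<e,t>,t>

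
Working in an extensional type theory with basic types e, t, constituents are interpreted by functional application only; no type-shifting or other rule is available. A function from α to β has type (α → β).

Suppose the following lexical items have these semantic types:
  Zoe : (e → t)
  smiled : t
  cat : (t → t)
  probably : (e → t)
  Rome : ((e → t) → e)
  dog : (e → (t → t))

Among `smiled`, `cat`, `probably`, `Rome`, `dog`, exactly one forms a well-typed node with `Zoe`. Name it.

Rome

smiled : t — Zoe needs e; smiled needs nothing (atomic); neither fits.
cat : (t → t) — Zoe needs e; cat needs t; neither fits.
probably : (e → t) — Zoe needs e; probably needs e; neither fits.
Rome — combines: Rome : ((e → t) → e) takes Zoe : (e → t) as argument, giving e.
dog : (e → (t → t)) — Zoe needs e; dog needs e; neither fits.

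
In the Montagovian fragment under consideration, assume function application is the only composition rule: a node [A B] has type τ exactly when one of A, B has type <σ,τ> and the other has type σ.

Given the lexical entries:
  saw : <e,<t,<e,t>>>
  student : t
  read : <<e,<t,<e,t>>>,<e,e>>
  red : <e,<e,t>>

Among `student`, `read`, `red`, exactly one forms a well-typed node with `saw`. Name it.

student : t — neither side's domain matches the other.
read — combines: read : <<e,<t,<e,t>>>,<e,e>> takes saw : <e,<t,<e,t>>> as argument, giving <e,e>.
red : <e,<e,t>> — neither side's domain matches the other.

read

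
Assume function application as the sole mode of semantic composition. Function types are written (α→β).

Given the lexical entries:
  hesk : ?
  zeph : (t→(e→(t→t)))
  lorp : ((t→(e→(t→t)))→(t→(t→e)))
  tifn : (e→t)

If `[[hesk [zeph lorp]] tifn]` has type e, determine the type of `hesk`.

((t→(t→e))→((e→t)→e))

[[hesk [zeph lorp]] tifn] is required to be e. tifn : (e→t) cannot yield e as functor, so [hesk [zeph lorp]] : ((e→t)→e).
[hesk [zeph lorp]] is required to be ((e→t)→e). [zeph lorp] : (t→(t→e)) cannot yield ((e→t)→e) as functor, so hesk : ((t→(t→e))→((e→t)→e)).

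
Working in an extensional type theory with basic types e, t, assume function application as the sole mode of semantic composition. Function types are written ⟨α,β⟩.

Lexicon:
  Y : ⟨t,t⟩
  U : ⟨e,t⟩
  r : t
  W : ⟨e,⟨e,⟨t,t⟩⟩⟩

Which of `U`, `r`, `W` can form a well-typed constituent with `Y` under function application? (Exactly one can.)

U : ⟨e,t⟩ — does not combine with Y.
r — combines: Y : ⟨t,t⟩ takes r : t as argument, giving t.
W : ⟨e,⟨e,⟨t,t⟩⟩⟩ — does not combine with Y.

r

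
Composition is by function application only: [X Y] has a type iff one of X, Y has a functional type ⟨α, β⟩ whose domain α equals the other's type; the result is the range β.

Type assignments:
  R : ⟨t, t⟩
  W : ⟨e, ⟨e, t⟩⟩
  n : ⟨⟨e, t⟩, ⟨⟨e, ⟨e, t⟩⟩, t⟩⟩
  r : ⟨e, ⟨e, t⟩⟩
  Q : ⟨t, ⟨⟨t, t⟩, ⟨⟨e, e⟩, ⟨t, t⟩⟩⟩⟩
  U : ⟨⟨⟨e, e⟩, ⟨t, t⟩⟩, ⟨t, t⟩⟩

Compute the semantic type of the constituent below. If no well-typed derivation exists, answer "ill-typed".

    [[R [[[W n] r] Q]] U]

ill-typed

At [W n]: neither ⟨e, ⟨e, t⟩⟩ nor ⟨⟨e, t⟩, ⟨⟨e, ⟨e, t⟩⟩, t⟩⟩ can take the other as argument; the node is ill-typed.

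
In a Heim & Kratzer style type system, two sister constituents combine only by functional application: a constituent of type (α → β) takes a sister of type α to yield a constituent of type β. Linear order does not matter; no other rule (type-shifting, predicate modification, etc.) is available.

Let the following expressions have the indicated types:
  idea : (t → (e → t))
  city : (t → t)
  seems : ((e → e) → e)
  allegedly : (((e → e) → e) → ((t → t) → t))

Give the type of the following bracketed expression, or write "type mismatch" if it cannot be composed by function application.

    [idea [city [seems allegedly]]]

[seems allegedly]: functor allegedly : (((e → e) → e) → ((t → t) → t)), argument seems : ((e → e) → e); result ((t → t) → t).
[city [seems allegedly]]: functor [seems allegedly] : ((t → t) → t), argument city : (t → t); result t.
[idea [city [seems allegedly]]]: functor idea : (t → (e → t)), argument [city [seems allegedly]] : t; result (e → t).

(e → t)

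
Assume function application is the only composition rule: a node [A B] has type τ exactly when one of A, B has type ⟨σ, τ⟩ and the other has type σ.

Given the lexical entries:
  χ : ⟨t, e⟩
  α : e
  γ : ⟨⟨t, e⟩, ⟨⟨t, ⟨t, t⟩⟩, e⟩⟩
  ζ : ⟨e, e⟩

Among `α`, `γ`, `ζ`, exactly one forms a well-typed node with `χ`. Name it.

α : e — neither side's domain matches the other.
γ — combines: γ : ⟨⟨t, e⟩, ⟨⟨t, ⟨t, t⟩⟩, e⟩⟩ takes χ : ⟨t, e⟩ as argument, giving ⟨⟨t, ⟨t, t⟩⟩, e⟩.
ζ : ⟨e, e⟩ — neither side's domain matches the other.

γ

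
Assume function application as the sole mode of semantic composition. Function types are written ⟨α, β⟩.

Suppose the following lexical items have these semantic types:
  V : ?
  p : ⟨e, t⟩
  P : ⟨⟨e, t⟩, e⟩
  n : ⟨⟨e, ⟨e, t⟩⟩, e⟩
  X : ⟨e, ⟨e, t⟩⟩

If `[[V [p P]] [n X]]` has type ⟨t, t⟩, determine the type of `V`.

⟨e, ⟨e, ⟨t, t⟩⟩⟩

[[V [p P]] [n X]] must have type ⟨t, t⟩. The sister [n X] has type e; that is not a function onto ⟨t, t⟩, so [V [p P]] must be the functor, of type ⟨e, ⟨t, t⟩⟩.
[V [p P]] must have type ⟨e, ⟨t, t⟩⟩. The sister [p P] has type e; that is not a function onto ⟨e, ⟨t, t⟩⟩, so V must be the functor, of type ⟨e, ⟨e, ⟨t, t⟩⟩⟩.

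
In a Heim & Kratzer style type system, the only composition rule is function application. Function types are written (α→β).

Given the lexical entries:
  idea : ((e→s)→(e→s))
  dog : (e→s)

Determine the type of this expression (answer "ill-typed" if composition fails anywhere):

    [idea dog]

At [idea dog], idea : ((e→s)→(e→s)) takes dog : (e→s), giving (e→s).

(e→s)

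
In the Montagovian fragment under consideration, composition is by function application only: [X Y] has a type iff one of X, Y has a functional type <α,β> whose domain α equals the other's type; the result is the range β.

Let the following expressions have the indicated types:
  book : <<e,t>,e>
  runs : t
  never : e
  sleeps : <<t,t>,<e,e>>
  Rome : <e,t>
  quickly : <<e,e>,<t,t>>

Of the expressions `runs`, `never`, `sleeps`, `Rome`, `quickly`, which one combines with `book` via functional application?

Rome

runs : t — no; book wants <e,t>, and runs wants nothing (atomic).
never : e — no; book wants <e,t>, and never wants nothing (atomic).
sleeps : <<t,t>,<e,e>> — no; book wants <e,t>, and sleeps wants <t,t>.
Rome — combines: book : <<e,t>,e> takes Rome : <e,t> as argument, giving e.
quickly : <<e,e>,<t,t>> — no; book wants <e,t>, and quickly wants <e,e>.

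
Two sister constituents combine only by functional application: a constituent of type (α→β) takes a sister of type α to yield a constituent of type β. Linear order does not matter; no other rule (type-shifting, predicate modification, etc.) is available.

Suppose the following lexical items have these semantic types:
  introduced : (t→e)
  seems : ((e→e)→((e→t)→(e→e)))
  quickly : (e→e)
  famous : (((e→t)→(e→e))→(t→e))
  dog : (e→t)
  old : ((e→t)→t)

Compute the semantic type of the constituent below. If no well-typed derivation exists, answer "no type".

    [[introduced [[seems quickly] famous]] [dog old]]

no type

[seems quickly] — seems of type ((e→e)→((e→t)→(e→e))) combines with quickly of type (e→e): type ((e→t)→(e→e)).
[[seems quickly] famous] — famous of type (((e→t)→(e→e))→(t→e)) combines with [seems quickly] of type ((e→t)→(e→e)): type (t→e).
[introduced [[seems quickly] famous]]: (t→e) and (t→e) cannot combine by function application — type clash.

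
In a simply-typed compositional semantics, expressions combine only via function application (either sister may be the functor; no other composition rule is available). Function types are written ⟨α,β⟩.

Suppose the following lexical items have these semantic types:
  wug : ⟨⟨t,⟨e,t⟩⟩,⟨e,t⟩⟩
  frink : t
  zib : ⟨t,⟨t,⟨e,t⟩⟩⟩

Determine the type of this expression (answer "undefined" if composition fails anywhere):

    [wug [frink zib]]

[frink zib] — zib of type ⟨t,⟨t,⟨e,t⟩⟩⟩ combines with frink of type t: type ⟨t,⟨e,t⟩⟩.
[wug [frink zib]] — wug of type ⟨⟨t,⟨e,t⟩⟩,⟨e,t⟩⟩ combines with [frink zib] of type ⟨t,⟨e,t⟩⟩: type ⟨e,t⟩.

⟨e,t⟩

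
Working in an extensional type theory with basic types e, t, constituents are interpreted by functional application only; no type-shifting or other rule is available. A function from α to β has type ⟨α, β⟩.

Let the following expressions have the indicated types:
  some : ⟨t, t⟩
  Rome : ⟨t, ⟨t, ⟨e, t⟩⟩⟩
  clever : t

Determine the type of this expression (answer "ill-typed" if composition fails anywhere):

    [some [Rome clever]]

At [Rome clever], Rome : ⟨t, ⟨t, ⟨e, t⟩⟩⟩ takes clever : t, giving ⟨t, ⟨e, t⟩⟩.
At [some [Rome clever]]: neither ⟨t, t⟩ nor ⟨t, ⟨e, t⟩⟩ can take the other as argument; the node is ill-typed.

ill-typed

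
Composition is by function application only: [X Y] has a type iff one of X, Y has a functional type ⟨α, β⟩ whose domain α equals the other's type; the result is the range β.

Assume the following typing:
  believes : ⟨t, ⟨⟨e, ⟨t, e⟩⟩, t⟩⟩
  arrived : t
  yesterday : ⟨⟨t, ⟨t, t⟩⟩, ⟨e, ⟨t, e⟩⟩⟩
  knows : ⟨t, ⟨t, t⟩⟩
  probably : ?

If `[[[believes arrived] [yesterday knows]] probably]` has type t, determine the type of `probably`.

For [[[believes arrived] [yesterday knows]] probably] to have type t with [[believes arrived] [yesterday knows]] of type t, probably must be the function: probably : ⟨t, t⟩.

⟨t, t⟩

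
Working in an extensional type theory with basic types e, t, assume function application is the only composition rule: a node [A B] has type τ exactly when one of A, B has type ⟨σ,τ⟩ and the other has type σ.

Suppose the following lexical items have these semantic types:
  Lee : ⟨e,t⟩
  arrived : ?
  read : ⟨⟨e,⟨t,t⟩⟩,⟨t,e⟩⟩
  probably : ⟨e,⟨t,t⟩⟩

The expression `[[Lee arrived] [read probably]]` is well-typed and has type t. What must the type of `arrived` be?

[[Lee arrived] [read probably]] is required to be t. [read probably] : ⟨t,e⟩ cannot yield t as functor, so [Lee arrived] : ⟨⟨t,e⟩,t⟩.
[Lee arrived] is required to be ⟨⟨t,e⟩,t⟩. Lee : ⟨e,t⟩ cannot yield ⟨⟨t,e⟩,t⟩ as functor, so arrived : ⟨⟨e,t⟩,⟨⟨t,e⟩,t⟩⟩.

⟨⟨e,t⟩,⟨⟨t,e⟩,t⟩⟩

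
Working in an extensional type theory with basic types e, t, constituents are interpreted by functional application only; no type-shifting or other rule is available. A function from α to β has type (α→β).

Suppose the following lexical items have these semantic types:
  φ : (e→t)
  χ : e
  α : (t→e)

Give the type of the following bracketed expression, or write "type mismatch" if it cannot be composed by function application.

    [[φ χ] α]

[φ χ]: φ is (e→t), χ is e; result t.
[[φ χ] α]: α is (t→e), [φ χ] is t; result e.

e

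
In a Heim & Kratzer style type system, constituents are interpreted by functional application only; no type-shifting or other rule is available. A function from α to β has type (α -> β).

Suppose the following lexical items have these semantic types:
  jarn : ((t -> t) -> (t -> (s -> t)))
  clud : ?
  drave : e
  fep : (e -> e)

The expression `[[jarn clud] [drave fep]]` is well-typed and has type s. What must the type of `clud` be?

[[jarn clud] [drave fep]] must have type s. The sister [drave fep] has type e; that is not a function onto s, so [jarn clud] must be the functor, of type (e -> s).
[jarn clud] must have type (e -> s). The sister jarn has type ((t -> t) -> (t -> (s -> t))); that is not a function onto (e -> s), so clud must be the functor, of type (((t -> t) -> (t -> (s -> t))) -> (e -> s)).

(((t -> t) -> (t -> (s -> t))) -> (e -> s))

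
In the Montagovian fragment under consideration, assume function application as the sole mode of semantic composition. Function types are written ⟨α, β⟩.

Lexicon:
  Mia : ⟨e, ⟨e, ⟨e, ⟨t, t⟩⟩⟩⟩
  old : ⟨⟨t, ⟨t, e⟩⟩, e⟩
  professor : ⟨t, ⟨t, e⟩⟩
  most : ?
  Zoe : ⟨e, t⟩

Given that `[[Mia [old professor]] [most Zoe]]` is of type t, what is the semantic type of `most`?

⟨⟨e, t⟩, ⟨⟨e, ⟨e, ⟨t, t⟩⟩⟩, t⟩⟩

[[Mia [old professor]] [most Zoe]] is required to be t. [Mia [old professor]] : ⟨e, ⟨e, ⟨t, t⟩⟩⟩ cannot yield t as functor, so [most Zoe] : ⟨⟨e, ⟨e, ⟨t, t⟩⟩⟩, t⟩.
[most Zoe] is required to be ⟨⟨e, ⟨e, ⟨t, t⟩⟩⟩, t⟩. Zoe : ⟨e, t⟩ cannot yield ⟨⟨e, ⟨e, ⟨t, t⟩⟩⟩, t⟩ as functor, so most : ⟨⟨e, t⟩, ⟨⟨e, ⟨e, ⟨t, t⟩⟩⟩, t⟩⟩.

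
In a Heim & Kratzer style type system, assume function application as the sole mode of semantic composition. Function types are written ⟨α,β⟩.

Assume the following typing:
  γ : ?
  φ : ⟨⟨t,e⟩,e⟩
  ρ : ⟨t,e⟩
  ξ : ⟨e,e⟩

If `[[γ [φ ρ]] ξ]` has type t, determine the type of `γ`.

At [[γ [φ ρ]] ξ] (required: t): ξ is ⟨e,e⟩, which is not a function with range t; hence [γ [φ ρ]] is the functor — type ⟨⟨e,e⟩,t⟩.
At [γ [φ ρ]] (required: ⟨⟨e,e⟩,t⟩): [φ ρ] is e, which is not a function with range ⟨⟨e,e⟩,t⟩; hence γ is the functor — type ⟨e,⟨⟨e,e⟩,t⟩⟩.

⟨e,⟨⟨e,e⟩,t⟩⟩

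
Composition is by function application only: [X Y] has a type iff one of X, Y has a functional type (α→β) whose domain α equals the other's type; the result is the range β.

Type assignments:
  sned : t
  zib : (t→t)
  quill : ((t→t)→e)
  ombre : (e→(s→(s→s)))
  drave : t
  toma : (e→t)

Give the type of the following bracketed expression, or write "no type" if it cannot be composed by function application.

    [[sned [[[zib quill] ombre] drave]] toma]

[zib quill]: quill is ((t→t)→e), zib is (t→t); result e.
[[zib quill] ombre]: ombre is (e→(s→(s→s))), [zib quill] is e; result (s→(s→s)).
At [[[zib quill] ombre] drave]: neither (s→(s→s)) nor t can take the other as argument; the node is ill-typed.

no type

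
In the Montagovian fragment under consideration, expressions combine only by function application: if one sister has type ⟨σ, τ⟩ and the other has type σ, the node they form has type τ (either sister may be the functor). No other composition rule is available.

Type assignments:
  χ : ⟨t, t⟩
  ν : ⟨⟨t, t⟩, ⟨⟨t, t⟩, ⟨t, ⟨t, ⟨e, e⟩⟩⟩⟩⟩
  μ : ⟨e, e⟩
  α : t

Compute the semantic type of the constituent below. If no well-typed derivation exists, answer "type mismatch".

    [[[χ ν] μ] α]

type mismatch

At [χ ν], ν : ⟨⟨t, t⟩, ⟨⟨t, t⟩, ⟨t, ⟨t, ⟨e, e⟩⟩⟩⟩⟩ takes χ : ⟨t, t⟩, giving ⟨⟨t, t⟩, ⟨t, ⟨t, ⟨e, e⟩⟩⟩⟩.
At [[χ ν] μ]: neither ⟨⟨t, t⟩, ⟨t, ⟨t, ⟨e, e⟩⟩⟩⟩ nor ⟨e, e⟩ can take the other as argument; the node is ill-typed.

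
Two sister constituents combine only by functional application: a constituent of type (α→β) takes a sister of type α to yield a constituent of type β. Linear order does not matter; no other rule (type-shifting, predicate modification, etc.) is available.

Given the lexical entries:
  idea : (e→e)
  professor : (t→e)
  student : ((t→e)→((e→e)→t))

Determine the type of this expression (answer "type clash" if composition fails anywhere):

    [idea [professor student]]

[professor student] — student of type ((t→e)→((e→e)→t)) combines with professor of type (t→e): type ((e→e)→t).
[idea [professor student]] — [professor student] of type ((e→e)→t) combines with idea of type (e→e): type t.

t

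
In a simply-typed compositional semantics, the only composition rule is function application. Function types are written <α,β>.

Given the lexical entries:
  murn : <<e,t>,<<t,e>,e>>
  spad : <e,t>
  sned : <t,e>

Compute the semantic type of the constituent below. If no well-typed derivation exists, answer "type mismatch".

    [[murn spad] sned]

[murn spad]: functor murn : <<e,t>,<<t,e>,e>>, argument spad : <e,t>; result <<t,e>,e>.
[[murn spad] sned]: functor [murn spad] : <<t,e>,e>, argument sned : <t,e>; result e.

e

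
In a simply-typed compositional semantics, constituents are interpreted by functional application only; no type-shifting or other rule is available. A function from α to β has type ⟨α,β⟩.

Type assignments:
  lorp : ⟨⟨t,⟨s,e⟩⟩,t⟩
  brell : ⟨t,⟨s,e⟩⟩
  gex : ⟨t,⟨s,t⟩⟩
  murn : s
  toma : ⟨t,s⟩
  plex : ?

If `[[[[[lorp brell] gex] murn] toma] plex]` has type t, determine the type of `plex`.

⟨s,t⟩

[[[[[lorp brell] gex] murn] toma] plex] must have type t. The sister [[[[lorp brell] gex] murn] toma] has type s; that is not a function onto t, so plex must be the functor, of type ⟨s,t⟩.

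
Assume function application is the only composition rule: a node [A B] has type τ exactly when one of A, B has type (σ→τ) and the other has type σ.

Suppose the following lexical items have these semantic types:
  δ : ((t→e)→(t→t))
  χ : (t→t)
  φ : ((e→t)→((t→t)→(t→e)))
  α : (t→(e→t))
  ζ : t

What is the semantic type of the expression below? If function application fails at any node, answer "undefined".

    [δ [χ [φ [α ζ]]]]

(t→t)

[α ζ] — α of type (t→(e→t)) combines with ζ of type t: type (e→t).
[φ [α ζ]] — φ of type ((e→t)→((t→t)→(t→e))) combines with [α ζ] of type (e→t): type ((t→t)→(t→e)).
[χ [φ [α ζ]]] — [φ [α ζ]] of type ((t→t)→(t→e)) combines with χ of type (t→t): type (t→e).
[δ [χ [φ [α ζ]]]] — δ of type ((t→e)→(t→t)) combines with [χ [φ [α ζ]]] of type (t→e): type (t→t).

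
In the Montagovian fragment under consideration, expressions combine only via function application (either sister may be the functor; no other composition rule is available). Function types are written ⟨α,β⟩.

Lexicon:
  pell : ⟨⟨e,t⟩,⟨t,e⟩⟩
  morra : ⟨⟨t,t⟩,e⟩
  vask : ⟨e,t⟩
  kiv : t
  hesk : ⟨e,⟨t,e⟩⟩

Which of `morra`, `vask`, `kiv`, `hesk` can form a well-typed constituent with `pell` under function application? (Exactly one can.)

morra : ⟨⟨t,t⟩,e⟩ — pell needs ⟨e,t⟩; morra needs ⟨t,t⟩; neither fits.
vask — combines: pell : ⟨⟨e,t⟩,⟨t,e⟩⟩ takes vask : ⟨e,t⟩ as argument, giving ⟨t,e⟩.
kiv : t — pell needs ⟨e,t⟩; kiv needs nothing (atomic); neither fits.
hesk : ⟨e,⟨t,e⟩⟩ — pell needs ⟨e,t⟩; hesk needs e; neither fits.

vask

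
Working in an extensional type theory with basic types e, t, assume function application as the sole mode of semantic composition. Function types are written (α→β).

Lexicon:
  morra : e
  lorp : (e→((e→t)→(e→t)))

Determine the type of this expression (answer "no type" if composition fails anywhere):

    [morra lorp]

[morra lorp] — lorp of type (e→((e→t)→(e→t))) combines with morra of type e: type ((e→t)→(e→t)).

((e→t)→(e→t))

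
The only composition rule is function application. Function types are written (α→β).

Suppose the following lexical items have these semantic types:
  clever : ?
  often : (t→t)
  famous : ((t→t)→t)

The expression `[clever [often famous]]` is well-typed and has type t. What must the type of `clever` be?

[clever [often famous]] is required to be t. [often famous] : t cannot yield t as functor, so clever : (t→t).

(t→t)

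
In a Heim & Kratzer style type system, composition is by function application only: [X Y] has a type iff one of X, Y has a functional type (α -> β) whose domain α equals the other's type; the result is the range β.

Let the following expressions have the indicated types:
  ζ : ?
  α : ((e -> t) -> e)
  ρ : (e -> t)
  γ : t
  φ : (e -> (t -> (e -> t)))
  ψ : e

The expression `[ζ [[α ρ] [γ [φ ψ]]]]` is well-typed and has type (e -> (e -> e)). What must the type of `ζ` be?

(t -> (e -> (e -> e)))

[ζ [[α ρ] [γ [φ ψ]]]] is required to be (e -> (e -> e)). [[α ρ] [γ [φ ψ]]] : t cannot yield (e -> (e -> e)) as functor, so ζ : (t -> (e -> (e -> e))).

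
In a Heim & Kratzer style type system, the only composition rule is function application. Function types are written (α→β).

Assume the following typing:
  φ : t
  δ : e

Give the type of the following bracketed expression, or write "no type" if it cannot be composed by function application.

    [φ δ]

[φ δ]: t and e cannot combine by function application — type clash.

no type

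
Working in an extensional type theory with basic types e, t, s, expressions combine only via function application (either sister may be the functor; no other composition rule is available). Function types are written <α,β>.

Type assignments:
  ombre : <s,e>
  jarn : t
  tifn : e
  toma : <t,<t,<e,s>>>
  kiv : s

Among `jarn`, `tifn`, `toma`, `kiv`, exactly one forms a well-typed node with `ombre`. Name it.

jarn : t — no; ombre wants s, and jarn wants nothing (atomic).
tifn : e — no; ombre wants s, and tifn wants nothing (atomic).
toma : <t,<t,<e,s>>> — no; ombre wants s, and toma wants t.
kiv — combines: ombre : <s,e> takes kiv : s as argument, giving e.

kiv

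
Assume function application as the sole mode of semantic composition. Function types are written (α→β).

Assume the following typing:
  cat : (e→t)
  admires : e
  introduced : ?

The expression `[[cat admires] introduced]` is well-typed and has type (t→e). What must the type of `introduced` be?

(t→(t→e))

[[cat admires] introduced] is required to be (t→e). [cat admires] : t cannot yield (t→e) as functor, so introduced : (t→(t→e)).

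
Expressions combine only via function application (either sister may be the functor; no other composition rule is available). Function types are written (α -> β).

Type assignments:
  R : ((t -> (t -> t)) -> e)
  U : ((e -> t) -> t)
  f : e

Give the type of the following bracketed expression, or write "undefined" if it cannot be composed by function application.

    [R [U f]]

undefined

[U f]: ((e -> t) -> t) with e — neither is a function whose domain matches the other; composition fails here.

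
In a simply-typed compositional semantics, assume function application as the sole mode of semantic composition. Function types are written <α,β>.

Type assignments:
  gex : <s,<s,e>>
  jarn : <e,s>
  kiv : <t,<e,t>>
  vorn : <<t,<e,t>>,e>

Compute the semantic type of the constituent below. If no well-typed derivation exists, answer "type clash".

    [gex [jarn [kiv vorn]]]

[kiv vorn]: <<t,<e,t>>,e> applied to <t,<e,t>> yields e.
[jarn [kiv vorn]]: <e,s> applied to e yields s.
[gex [jarn [kiv vorn]]]: <s,<s,e>> applied to s yields <s,e>.

<s,e>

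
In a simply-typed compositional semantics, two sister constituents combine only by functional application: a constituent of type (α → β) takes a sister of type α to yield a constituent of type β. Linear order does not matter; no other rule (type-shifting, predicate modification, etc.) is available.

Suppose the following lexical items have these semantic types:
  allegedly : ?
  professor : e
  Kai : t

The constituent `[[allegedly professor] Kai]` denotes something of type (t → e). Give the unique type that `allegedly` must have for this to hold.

At [[allegedly professor] Kai] (required: (t → e)): Kai is t, which is not a function with range (t → e); hence [allegedly professor] is the functor — type (t → (t → e)).
At [allegedly professor] (required: (t → (t → e))): professor is e, which is not a function with range (t → (t → e)); hence allegedly is the functor — type (e → (t → (t → e))).

(e → (t → (t → e)))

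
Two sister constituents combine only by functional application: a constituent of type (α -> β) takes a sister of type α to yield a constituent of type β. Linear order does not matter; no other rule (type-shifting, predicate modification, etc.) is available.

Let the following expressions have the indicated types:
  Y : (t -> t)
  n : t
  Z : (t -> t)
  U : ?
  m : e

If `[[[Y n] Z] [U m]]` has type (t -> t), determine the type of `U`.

At [[[Y n] Z] [U m]] (required: (t -> t)): [[Y n] Z] is t, which is not a function with range (t -> t); hence [U m] is the functor — type (t -> (t -> t)).
At [U m] (required: (t -> (t -> t))): m is e, which is not a function with range (t -> (t -> t)); hence U is the functor — type (e -> (t -> (t -> t))).

(e -> (t -> (t -> t)))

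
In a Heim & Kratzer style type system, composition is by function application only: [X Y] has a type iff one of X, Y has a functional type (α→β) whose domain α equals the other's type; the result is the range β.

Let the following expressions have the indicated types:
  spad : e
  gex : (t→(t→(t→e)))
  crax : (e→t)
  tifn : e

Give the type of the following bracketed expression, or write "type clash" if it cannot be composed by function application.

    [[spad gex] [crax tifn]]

[spad gex]: e with (t→(t→(t→e))) — neither is a function whose domain matches the other; composition fails here.

type clash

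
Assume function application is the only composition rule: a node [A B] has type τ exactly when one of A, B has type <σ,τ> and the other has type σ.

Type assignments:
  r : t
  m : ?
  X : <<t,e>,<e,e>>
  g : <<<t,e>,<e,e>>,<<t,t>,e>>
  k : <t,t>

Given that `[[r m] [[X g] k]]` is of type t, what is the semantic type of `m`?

<t,<e,t>>

At [[r m] [[X g] k]] (required: t): [[X g] k] is e, which is not a function with range t; hence [r m] is the functor — type <e,t>.
At [r m] (required: <e,t>): r is t, which is not a function with range <e,t>; hence m is the functor — type <t,<e,t>>.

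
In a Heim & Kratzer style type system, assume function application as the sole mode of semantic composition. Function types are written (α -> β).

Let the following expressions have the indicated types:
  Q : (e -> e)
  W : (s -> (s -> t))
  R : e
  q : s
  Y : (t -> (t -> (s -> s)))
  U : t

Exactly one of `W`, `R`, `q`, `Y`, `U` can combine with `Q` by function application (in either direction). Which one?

R

W : (s -> (s -> t)) — Q needs e; W needs s; neither fits.
R — combines: Q : (e -> e) takes R : e as argument, giving e.
q : s — Q needs e; q needs nothing (atomic); neither fits.
Y : (t -> (t -> (s -> s))) — Q needs e; Y needs t; neither fits.
U : t — Q needs e; U needs nothing (atomic); neither fits.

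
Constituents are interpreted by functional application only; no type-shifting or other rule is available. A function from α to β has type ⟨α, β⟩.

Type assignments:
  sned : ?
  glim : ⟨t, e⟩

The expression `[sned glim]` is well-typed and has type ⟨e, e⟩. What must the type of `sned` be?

[sned glim] must have type ⟨e, e⟩. The sister glim has type ⟨t, e⟩; that is not a function onto ⟨e, e⟩, so sned must be the functor, of type ⟨⟨t, e⟩, ⟨e, e⟩⟩.

⟨⟨t, e⟩, ⟨e, e⟩⟩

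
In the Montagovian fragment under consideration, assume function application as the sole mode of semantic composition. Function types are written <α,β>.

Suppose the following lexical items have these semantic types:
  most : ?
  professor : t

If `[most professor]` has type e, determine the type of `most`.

<t,e>

[most professor] must have type e. The sister professor has type t; that is not a function onto e, so most must be the functor, of type <t,e>.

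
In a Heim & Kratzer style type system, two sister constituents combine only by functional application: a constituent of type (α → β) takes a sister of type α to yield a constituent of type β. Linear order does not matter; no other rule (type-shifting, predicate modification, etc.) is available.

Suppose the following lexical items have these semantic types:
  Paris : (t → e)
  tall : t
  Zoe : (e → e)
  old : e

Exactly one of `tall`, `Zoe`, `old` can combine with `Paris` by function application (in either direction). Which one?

tall — combines: Paris : (t → e) takes tall : t as argument, giving e.
Zoe : (e → e) — does not combine with Paris.
old : e — does not combine with Paris.

tall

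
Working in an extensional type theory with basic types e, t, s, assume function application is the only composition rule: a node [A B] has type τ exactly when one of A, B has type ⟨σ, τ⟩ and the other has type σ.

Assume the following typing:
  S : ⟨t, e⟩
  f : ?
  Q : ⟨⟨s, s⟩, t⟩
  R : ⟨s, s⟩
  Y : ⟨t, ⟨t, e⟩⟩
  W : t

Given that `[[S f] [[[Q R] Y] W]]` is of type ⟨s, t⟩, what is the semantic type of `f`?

For [[S f] [[[Q R] Y] W]] to have type ⟨s, t⟩ with [[[Q R] Y] W] of type e, [S f] must be the function: [S f] : ⟨e, ⟨s, t⟩⟩.
For [S f] to have type ⟨e, ⟨s, t⟩⟩ with S of type ⟨t, e⟩, f must be the function: f : ⟨⟨t, e⟩, ⟨e, ⟨s, t⟩⟩⟩.

⟨⟨t, e⟩, ⟨e, ⟨s, t⟩⟩⟩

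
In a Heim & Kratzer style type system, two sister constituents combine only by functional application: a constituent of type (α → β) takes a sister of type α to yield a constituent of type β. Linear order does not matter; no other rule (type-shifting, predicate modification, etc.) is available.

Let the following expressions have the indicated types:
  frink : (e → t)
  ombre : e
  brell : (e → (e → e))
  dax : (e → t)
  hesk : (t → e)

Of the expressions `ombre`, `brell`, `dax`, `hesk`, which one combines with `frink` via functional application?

ombre

ombre — combines: frink : (e → t) takes ombre : e as argument, giving t.
brell : (e → (e → e)) — neither side's domain matches the other.
dax : (e → t) — neither side's domain matches the other.
hesk : (t → e) — neither side's domain matches the other.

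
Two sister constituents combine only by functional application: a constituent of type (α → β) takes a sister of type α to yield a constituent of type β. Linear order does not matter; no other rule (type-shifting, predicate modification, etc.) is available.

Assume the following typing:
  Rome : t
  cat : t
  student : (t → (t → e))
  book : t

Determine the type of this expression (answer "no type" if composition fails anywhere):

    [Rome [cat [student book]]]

At [student book], student : (t → (t → e)) takes book : t, giving (t → e).
At [cat [student book]], [student book] : (t → e) takes cat : t, giving e.
At [Rome [cat [student book]]]: neither t nor e can take the other as argument; the node is ill-typed.

no type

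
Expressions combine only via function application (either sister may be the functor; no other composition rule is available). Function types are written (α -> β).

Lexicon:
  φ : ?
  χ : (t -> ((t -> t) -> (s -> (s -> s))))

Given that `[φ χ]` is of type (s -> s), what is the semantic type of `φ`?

At [φ χ] (required: (s -> s)): χ is (t -> ((t -> t) -> (s -> (s -> s)))), which is not a function with range (s -> s); hence φ is the functor — type ((t -> ((t -> t) -> (s -> (s -> s)))) -> (s -> s)).

((t -> ((t -> t) -> (s -> (s -> s)))) -> (s -> s))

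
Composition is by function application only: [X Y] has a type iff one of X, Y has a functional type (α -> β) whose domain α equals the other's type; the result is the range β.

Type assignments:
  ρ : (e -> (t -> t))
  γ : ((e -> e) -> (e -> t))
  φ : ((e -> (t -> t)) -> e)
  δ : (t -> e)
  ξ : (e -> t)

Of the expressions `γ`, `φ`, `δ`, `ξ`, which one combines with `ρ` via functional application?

φ

γ : ((e -> e) -> (e -> t)) — no; ρ wants e, and γ wants (e -> e).
φ — combines: φ : ((e -> (t -> t)) -> e) takes ρ : (e -> (t -> t)) as argument, giving e.
δ : (t -> e) — no; ρ wants e, and δ wants t.
ξ : (e -> t) — no; ρ wants e, and ξ wants e.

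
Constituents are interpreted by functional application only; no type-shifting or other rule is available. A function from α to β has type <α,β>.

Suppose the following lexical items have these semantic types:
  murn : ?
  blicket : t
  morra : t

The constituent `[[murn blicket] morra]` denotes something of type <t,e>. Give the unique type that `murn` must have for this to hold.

<t,<t,<t,e>>>

[[murn blicket] morra] is required to be <t,e>. morra : t cannot yield <t,e> as functor, so [murn blicket] : <t,<t,e>>.
[murn blicket] is required to be <t,<t,e>>. blicket : t cannot yield <t,<t,e>> as functor, so murn : <t,<t,<t,e>>>.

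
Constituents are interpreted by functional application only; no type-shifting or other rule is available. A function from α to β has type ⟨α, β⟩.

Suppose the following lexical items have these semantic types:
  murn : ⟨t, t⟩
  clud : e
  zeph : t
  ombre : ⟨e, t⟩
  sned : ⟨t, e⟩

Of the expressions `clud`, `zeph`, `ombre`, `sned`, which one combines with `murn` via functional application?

clud : e — no; murn wants t, and clud wants nothing (atomic).
zeph — combines: murn : ⟨t, t⟩ takes zeph : t as argument, giving t.
ombre : ⟨e, t⟩ — no; murn wants t, and ombre wants e.
sned : ⟨t, e⟩ — no; murn wants t, and sned wants t.

zeph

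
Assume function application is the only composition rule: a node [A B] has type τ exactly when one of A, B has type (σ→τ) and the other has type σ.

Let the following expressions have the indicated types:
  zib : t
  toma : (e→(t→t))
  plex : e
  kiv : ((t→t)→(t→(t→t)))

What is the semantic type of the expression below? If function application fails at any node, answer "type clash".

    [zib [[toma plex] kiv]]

[toma plex]: functor toma : (e→(t→t)), argument plex : e; result (t→t).
[[toma plex] kiv]: functor kiv : ((t→t)→(t→(t→t))), argument [toma plex] : (t→t); result (t→(t→t)).
[zib [[toma plex] kiv]]: functor [[toma plex] kiv] : (t→(t→t)), argument zib : t; result (t→t).

(t→t)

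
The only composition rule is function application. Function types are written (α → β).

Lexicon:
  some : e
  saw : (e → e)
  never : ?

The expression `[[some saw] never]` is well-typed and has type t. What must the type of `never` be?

At [[some saw] never] (required: t): [some saw] is e, which is not a function with range t; hence never is the functor — type (e → t).

(e → t)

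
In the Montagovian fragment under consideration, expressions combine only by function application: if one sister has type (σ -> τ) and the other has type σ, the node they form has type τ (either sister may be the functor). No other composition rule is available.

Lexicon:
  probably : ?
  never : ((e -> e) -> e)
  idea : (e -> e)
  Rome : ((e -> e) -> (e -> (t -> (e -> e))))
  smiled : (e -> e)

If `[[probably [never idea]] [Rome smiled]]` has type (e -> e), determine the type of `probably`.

(e -> ((e -> (t -> (e -> e))) -> (e -> e)))

At [[probably [never idea]] [Rome smiled]] (required: (e -> e)): [Rome smiled] is (e -> (t -> (e -> e))), which is not a function with range (e -> e); hence [probably [never idea]] is the functor — type ((e -> (t -> (e -> e))) -> (e -> e)).
At [probably [never idea]] (required: ((e -> (t -> (e -> e))) -> (e -> e))): [never idea] is e, which is not a function with range ((e -> (t -> (e -> e))) -> (e -> e)); hence probably is the functor — type (e -> ((e -> (t -> (e -> e))) -> (e -> e))).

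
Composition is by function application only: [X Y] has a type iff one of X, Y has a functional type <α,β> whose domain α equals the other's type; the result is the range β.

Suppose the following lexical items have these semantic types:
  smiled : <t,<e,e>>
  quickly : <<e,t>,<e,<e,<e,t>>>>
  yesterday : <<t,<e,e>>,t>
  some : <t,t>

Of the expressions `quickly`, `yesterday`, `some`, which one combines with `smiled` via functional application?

quickly : <<e,t>,<e,<e,<e,t>>>> — neither side's domain matches the other.
yesterday — combines: yesterday : <<t,<e,e>>,t> takes smiled : <t,<e,e>> as argument, giving t.
some : <t,t> — neither side's domain matches the other.

yesterday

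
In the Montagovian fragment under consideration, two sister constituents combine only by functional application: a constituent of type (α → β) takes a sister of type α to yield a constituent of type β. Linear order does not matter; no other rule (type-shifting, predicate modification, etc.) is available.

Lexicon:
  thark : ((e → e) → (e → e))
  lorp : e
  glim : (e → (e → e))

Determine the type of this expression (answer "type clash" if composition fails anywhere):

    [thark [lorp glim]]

(e → e)

[lorp glim]: functor glim : (e → (e → e)), argument lorp : e; result (e → e).
[thark [lorp glim]]: functor thark : ((e → e) → (e → e)), argument [lorp glim] : (e → e); result (e → e).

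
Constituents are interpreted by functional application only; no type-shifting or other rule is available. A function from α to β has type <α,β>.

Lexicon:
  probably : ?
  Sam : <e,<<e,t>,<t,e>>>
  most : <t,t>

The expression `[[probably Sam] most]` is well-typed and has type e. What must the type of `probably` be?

<<e,<<e,t>,<t,e>>>,<<t,t>,e>>

[[probably Sam] most] must have type e. The sister most has type <t,t>; that is not a function onto e, so [probably Sam] must be the functor, of type <<t,t>,e>.
[probably Sam] must have type <<t,t>,e>. The sister Sam has type <e,<<e,t>,<t,e>>>; that is not a function onto <<t,t>,e>, so probably must be the functor, of type <<e,<<e,t>,<t,e>>>,<<t,t>,e>>.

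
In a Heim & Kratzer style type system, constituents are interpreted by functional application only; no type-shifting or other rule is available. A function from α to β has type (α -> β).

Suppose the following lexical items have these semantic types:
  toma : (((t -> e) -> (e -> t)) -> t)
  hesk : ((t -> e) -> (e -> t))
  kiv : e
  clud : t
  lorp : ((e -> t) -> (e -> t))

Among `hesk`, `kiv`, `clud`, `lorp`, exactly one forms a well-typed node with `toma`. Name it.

hesk — combines: toma : (((t -> e) -> (e -> t)) -> t) takes hesk : ((t -> e) -> (e -> t)) as argument, giving t.
kiv : e — toma needs ((t -> e) -> (e -> t)); kiv needs nothing (atomic); neither fits.
clud : t — toma needs ((t -> e) -> (e -> t)); clud needs nothing (atomic); neither fits.
lorp : ((e -> t) -> (e -> t)) — toma needs ((t -> e) -> (e -> t)); lorp needs (e -> t); neither fits.

hesk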